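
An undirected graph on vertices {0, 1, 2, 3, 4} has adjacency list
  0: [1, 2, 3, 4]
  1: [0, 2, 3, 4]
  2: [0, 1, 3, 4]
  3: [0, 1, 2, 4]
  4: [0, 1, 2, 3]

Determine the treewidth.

A width-4 tree decomposition is:
Bags: B1 = {0, 1, 2, 3, 4}
Tree: (single bag)
With just one bag of size 5, the width is 5 − 1 = 4, so tw(G) ≤ 4. For the lower bound, the 5 vertices {0, 1, 2, 3, 4} are pairwise adjacent, and any tree decomposition puts a clique entirely inside one bag — forcing width ≥ 4. Therefore the treewidth is 4.

4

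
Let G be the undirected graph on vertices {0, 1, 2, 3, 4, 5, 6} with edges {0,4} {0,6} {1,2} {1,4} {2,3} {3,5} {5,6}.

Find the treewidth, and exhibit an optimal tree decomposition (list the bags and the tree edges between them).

Treewidth 2.
One optimal decomposition is:
Bags: B1 = {2, 3, 5}  B2 = {2, 5, 6}  B3 = {0, 2, 6}  B4 = {0, 2, 4}  B5 = {1, 2, 4}
Tree: B1–B2, B2–B3, B3–B4, B4–B5

Every bag has size at most 3, so the width is 3 − 1 = 2 and tw(G) ≤ 2. For the lower bound, G contains the cycle 2–3–5–6–0–4–1–2, so G is not a forest; only forests have treewidth ≤ 1, hence tw(G) ≥ 2. The upper and lower bounds meet at 2, so that is the treewidth.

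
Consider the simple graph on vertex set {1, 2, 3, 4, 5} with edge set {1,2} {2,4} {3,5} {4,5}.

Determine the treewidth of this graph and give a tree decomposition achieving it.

Each bag holds 2 vertices, so the decomposition has width 1, which upper-bounds the treewidth. Since G has at least one edge (e.g. 1–2), it is not an edgeless graph, so tw(G) ≥ 1. The upper and lower bounds meet at 1, so that is the treewidth.

Treewidth 1.
One optimal decomposition is:
Bags: B1 = {1, 2}  B2 = {2, 4}  B3 = {4, 5}  B4 = {3, 5}
Tree: B1–B2, B2–B3, B3–B4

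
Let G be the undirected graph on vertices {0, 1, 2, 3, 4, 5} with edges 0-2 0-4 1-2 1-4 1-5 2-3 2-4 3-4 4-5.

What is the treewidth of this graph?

A width-2 tree decomposition is:
Bags: B1 = {2, 3, 4}  B2 = {1, 2, 4}  B3 = {1, 4, 5}  B4 = {0, 2, 4}
Tree: B1–B2, B2–B3, B1–B4
Every bag has size at most 3, so the width is 3 − 1 = 2 and tw(G) ≤ 2. For the lower bound, the 3 vertices {0, 2, 4} are pairwise adjacent, and any tree decomposition puts a clique entirely inside one bag — forcing width ≥ 2. Combining the bounds, tw(G) = 2.

2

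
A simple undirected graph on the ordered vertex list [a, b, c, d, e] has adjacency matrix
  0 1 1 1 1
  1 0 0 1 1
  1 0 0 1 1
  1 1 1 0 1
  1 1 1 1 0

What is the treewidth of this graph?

A width-3 tree decomposition is:
Bags: B1 = {a, b, d, e}  B2 = {a, c, d, e}
Tree: B1–B2
Every bag has size at most 4, so the width is 4 − 1 = 3 and tw(G) ≤ 3. For the lower bound, the 4 vertices {a, c, d, e} are pairwise adjacent, and any tree decomposition puts a clique entirely inside one bag — forcing width ≥ 3. Hence tw(G) = 3 exactly.

3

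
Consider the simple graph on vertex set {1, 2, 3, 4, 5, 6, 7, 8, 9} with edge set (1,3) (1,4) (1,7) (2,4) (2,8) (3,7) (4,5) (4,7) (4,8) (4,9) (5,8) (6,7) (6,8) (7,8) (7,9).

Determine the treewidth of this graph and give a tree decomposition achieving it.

Treewidth 2.
One optimal decomposition is:
Bags: B1 = {4, 5, 8}  B2 = {2, 4, 8}  B3 = {4, 7, 8}  B4 = {1, 4, 7}  B5 = {6, 7, 8}  B6 = {4, 7, 9}  B7 = {1, 3, 7}
Tree: B1–B2, B2–B3, B3–B4, B3–B5, B3–B6, B4–B7

Each bag holds 3 vertices, so the decomposition has width 2, which upper-bounds the treewidth. For the lower bound, the 3 vertices {1, 3, 7} are pairwise adjacent, and any tree decomposition puts a clique entirely inside one bag — forcing width ≥ 2. Hence tw(G) = 2 exactly.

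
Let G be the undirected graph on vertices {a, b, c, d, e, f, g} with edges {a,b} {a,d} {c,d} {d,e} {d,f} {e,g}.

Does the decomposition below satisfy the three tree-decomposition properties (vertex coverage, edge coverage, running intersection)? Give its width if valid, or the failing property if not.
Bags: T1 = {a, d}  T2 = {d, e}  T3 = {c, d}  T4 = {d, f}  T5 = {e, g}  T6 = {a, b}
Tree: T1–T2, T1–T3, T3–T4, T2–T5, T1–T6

Yes; width 1.

Every vertex of G appears in some bag (union = {a, b, c, d, e, f, g}); every edge is covered by a bag; and for each vertex v the set of bags containing v is connected in the bag tree. The decomposition is therefore valid. The largest bag has 2 vertices, so the width is 1.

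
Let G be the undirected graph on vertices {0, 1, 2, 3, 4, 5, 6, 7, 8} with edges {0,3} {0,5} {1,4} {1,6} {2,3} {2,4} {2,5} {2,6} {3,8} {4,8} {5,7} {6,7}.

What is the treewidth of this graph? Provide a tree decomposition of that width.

Treewidth 3.
One optimal decomposition is:
Bags: B1 = {1, 3, 4, 8}  B2 = {1, 2, 3, 4}  B3 = {1, 2, 3, 6}  B4 = {0, 2, 3, 6}  B5 = {0, 2, 5, 6}  B6 = {0, 5, 6, 7}
Tree: B1–B2, B2–B3, B3–B4, B4–B5, B5–B6

Each bag holds 4 vertices, so the decomposition has width 3, which upper-bounds the treewidth. For the lower bound: the 4 vertex sets {1,4,8}, {3}, {2}, {0,5,6,7} are disjoint, each induces a connected subgraph, and every pair is joined by at least one edge of G. Contracting each set to a single vertex therefore yields K_{4} as a minor, and since treewidth is minor-monotone, tw(G) ≥ tw(K_{4}) = 3. Hence tw(G) = 3 exactly.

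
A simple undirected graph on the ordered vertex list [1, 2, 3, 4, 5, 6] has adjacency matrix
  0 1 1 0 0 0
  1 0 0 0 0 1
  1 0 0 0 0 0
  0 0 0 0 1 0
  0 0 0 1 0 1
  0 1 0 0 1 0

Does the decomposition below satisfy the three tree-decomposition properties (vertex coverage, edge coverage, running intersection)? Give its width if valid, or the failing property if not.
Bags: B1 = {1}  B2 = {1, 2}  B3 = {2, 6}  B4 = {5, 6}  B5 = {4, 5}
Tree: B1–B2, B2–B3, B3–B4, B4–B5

A tree decomposition must satisfy three properties: every vertex lies in some bag; for every edge, both endpoints lie together in some bag; and for every vertex, the bags containing it form a connected subtree. Here vertex 3 appears in no bag, so the decomposition is invalid.

No — vertex 3 appears in no bag.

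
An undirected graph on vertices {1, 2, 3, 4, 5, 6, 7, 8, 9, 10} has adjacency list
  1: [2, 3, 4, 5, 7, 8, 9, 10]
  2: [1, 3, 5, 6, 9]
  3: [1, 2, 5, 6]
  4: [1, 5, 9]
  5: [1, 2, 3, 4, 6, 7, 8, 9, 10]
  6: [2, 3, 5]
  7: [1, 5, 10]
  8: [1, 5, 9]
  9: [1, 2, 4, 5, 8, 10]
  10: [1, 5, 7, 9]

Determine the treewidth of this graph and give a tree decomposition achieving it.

Each bag holds 4 vertices, so the decomposition has width 3, which upper-bounds the treewidth. Conversely, {1, 5, 8, 9} is a clique of size 4, and the vertices of any clique must share a bag in every tree decomposition; so some bag has ≥ 4 vertices and tw(G) ≥ 3. Therefore the treewidth is 3.

Treewidth 3.
Bags: B1 = {1, 2, 5, 9}  B2 = {1, 2, 3, 5}  B3 = {1, 5, 9, 10}  B4 = {1, 4, 5, 9}  B5 = {1, 5, 7, 10}  B6 = {2, 3, 5, 6}  B7 = {1, 5, 8, 9}
Tree: B1–B2, B1–B3, B1–B4, B3–B5, B2–B6, B3–B7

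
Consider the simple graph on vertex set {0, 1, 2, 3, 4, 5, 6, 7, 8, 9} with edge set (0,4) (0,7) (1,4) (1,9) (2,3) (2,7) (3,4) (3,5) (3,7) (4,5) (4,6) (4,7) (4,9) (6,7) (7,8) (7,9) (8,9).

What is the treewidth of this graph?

2

A width-2 tree decomposition is:
Bags: B1 = {3, 4, 7}  B2 = {2, 3, 7}  B3 = {0, 4, 7}  B4 = {4, 7, 9}  B5 = {4, 6, 7}  B6 = {1, 4, 9}  B7 = {7, 8, 9}  B8 = {3, 4, 5}
Tree: B1–B2, B1–B3, B3–B4, B4–B5, B4–B6, B4–B7, B1–B8
Each bag holds 3 vertices, so the decomposition has width 2, which upper-bounds the treewidth. Conversely, {7, 8, 9} is a clique of size 3, and the vertices of any clique must share a bag in every tree decomposition; so some bag has ≥ 3 vertices and tw(G) ≥ 2. Therefore the treewidth is 2.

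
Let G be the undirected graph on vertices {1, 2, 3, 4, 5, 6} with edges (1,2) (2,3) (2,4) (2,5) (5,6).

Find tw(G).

1

A width-1 tree decomposition is:
Bags: B1 = {2, 3}  B2 = {1, 2}  B3 = {2, 5}  B4 = {2, 4}  B5 = {5, 6}
Tree: B1–B2, B1–B3, B3–B4, B3–B5
Each bag holds 2 vertices, so the decomposition has width 1, which upper-bounds the treewidth. Any graph with an edge has treewidth ≥ 1, and G has the edge 3–2. Hence tw(G) = 1 exactly.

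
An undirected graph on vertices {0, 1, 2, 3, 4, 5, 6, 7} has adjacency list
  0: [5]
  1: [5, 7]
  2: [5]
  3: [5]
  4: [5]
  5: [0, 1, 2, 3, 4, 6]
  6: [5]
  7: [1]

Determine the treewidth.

A width-1 tree decomposition is:
Bags: B1 = {1, 7}  B2 = {1, 5}  B3 = {4, 5}  B4 = {5, 6}  B5 = {0, 5}  B6 = {2, 5}  B7 = {3, 5}
Tree: B1–B2, B2–B3, B2–B4, B2–B5, B5–B6, B4–B7
Each bag holds 2 vertices, so the decomposition has width 1, which upper-bounds the treewidth. G has an edge, so its treewidth is at least 1. The upper and lower bounds meet at 1, so that is the treewidth.

1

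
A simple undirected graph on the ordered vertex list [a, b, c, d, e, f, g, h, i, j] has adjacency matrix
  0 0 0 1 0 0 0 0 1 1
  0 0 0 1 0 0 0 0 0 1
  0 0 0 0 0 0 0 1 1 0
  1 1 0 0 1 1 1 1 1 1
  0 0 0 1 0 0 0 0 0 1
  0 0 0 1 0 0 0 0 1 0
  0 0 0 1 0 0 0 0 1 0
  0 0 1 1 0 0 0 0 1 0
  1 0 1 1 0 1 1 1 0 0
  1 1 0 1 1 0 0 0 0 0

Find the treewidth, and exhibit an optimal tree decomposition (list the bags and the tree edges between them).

The largest bag has 3 vertices, giving width 2; this decomposition certifies tw(G) ≤ 2. Conversely, {d, e, j} is a clique of size 3, and the vertices of any clique must share a bag in every tree decomposition; so some bag has ≥ 3 vertices and tw(G) ≥ 2. The upper and lower bounds meet at 2, so that is the treewidth.

Treewidth 2.
One such decomposition:
Bags: B1 = {d, f, i}  B2 = {a, d, i}  B3 = {d, h, i}  B4 = {a, d, j}  B5 = {c, h, i}  B6 = {d, g, i}  B7 = {d, e, j}  B8 = {b, d, j}
Tree: B1–B2, B1–B3, B2–B4, B3–B5, B2–B6, B4–B7, B4–B8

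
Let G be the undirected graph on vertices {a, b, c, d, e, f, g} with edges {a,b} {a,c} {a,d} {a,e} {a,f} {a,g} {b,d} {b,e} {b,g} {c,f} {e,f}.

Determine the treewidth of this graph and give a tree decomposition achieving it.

The largest bag has 3 vertices, giving width 2; this decomposition certifies tw(G) ≤ 2. On the other hand G contains the 3-clique {a, c, f}. A clique must lie in a single bag of any decomposition, so no decomposition can have width below 2. Hence tw(G) = 2 exactly.

Treewidth 2.
One optimal decomposition is:
Bags: B1 = {a, b, e}  B2 = {a, e, f}  B3 = {a, b, g}  B4 = {a, c, f}  B5 = {a, b, d}
Tree: B1–B2, B1–B3, B2–B4, B3–B5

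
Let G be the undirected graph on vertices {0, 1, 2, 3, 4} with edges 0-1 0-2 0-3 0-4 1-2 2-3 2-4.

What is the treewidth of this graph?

2

A width-2 tree decomposition is:
Bags: B1 = {0, 1, 2}  B2 = {0, 2, 3}  B3 = {0, 2, 4}
Tree: B1–B2, B1–B3
Every bag has size at most 3, so the width is 3 − 1 = 2 and tw(G) ≤ 2. For the lower bound, the 3 vertices {0, 1, 2} are pairwise adjacent, and any tree decomposition puts a clique entirely inside one bag — forcing width ≥ 2. Therefore the treewidth is 2.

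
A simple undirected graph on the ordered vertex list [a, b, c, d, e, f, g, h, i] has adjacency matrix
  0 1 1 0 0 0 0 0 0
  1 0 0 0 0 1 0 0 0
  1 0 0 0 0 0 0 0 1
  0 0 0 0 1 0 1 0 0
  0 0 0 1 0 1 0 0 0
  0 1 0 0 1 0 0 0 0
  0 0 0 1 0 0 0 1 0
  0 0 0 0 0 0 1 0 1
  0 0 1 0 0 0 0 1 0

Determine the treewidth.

A width-2 tree decomposition is:
Bags: B1 = {g, h, i}  B2 = {d, g, i}  B3 = {d, e, i}  B4 = {e, f, i}  B5 = {b, f, i}  B6 = {a, b, i}  B7 = {a, c, i}
Tree: B1–B2, B2–B3, B3–B4, B4–B5, B5–B6, B6–B7
Every bag has size at most 3, so the width is 3 − 1 = 2 and tw(G) ≤ 2. The edges i–h–g–d–e–f–b–a–c–i form a cycle, so G is not a tree and its treewidth is at least 2. Therefore the treewidth is 2.

2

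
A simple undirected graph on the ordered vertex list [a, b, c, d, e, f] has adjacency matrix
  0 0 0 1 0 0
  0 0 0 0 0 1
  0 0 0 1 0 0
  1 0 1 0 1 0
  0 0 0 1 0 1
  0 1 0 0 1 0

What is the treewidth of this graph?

1

A width-1 tree decomposition is:
Bags: B1 = {c, d}  B2 = {d, e}  B3 = {e, f}  B4 = {a, d}  B5 = {b, f}
Tree: B1–B2, B2–B3, B2–B4, B3–B5
The largest bag has 2 vertices, giving width 1; this decomposition certifies tw(G) ≤ 1. Any graph with an edge has treewidth ≥ 1, and G has the edge c–d. Combining the bounds, tw(G) = 1.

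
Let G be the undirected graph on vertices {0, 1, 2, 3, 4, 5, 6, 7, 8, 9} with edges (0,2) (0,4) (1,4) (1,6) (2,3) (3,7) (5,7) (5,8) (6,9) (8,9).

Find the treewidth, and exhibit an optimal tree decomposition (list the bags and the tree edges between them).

The largest bag has 3 vertices, giving width 2; this decomposition certifies tw(G) ≤ 2. Since 0–4–1–6–9–8–5–7–3–2–0 is a cycle in G, G is not acyclic. Forests are exactly the graphs of treewidth ≤ 1, so tw(G) ≥ 2. Combining the bounds, tw(G) = 2.

Treewidth 2.
One optimal decomposition is:
Bags: B1 = {0, 1, 4}  B2 = {0, 1, 6}  B3 = {0, 6, 9}  B4 = {0, 8, 9}  B5 = {0, 5, 8}  B6 = {0, 5, 7}  B7 = {0, 3, 7}  B8 = {0, 2, 3}
Tree: B1–B2, B2–B3, B3–B4, B4–B5, B5–B6, B6–B7, B7–B8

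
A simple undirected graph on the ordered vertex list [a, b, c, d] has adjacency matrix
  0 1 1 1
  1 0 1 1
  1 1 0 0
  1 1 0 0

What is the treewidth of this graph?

A width-2 tree decomposition is:
Bags: B1 = {a, b, d}  B2 = {a, b, c}
Tree: B1–B2
The largest bag has 3 vertices, giving width 2; this decomposition certifies tw(G) ≤ 2. Conversely, {a, b, d} is a clique of size 3, and the vertices of any clique must share a bag in every tree decomposition; so some bag has ≥ 3 vertices and tw(G) ≥ 2. Therefore the treewidth is 2.

2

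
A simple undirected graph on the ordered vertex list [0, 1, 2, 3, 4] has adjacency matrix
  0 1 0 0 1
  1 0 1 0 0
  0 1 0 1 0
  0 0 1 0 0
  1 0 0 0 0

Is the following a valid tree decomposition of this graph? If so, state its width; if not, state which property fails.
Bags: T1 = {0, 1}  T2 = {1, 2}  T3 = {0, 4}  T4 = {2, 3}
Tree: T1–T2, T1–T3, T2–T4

Yes; width 1.

Vertex coverage: the bags together contain {0, 1, 2, 3, 4}, the full vertex set. Edge coverage: each edge of G has both endpoints in at least one bag. Running intersection: for every vertex, the bags containing it form a connected subtree. All three properties hold, so this is a valid tree decomposition of width max|bag| − 1 = 1, and hence tw(G) ≤ 1.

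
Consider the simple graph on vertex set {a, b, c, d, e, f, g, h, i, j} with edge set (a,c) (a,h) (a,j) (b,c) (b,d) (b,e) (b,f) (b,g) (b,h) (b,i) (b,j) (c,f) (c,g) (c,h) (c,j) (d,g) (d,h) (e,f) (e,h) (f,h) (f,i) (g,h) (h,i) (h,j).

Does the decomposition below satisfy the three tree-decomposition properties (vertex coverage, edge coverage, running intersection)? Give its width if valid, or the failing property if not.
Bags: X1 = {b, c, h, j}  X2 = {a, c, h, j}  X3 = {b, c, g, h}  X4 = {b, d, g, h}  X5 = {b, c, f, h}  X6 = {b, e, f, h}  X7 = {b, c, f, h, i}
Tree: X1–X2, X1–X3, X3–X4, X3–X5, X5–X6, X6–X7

A tree decomposition must satisfy three properties: every vertex lies in some bag; for every edge, both endpoints lie together in some bag; and for every vertex, the bags containing it form a connected subtree. Here bags containing vertex c are not connected in the tree, so the decomposition is invalid.

No — bags containing vertex c are not connected in the tree.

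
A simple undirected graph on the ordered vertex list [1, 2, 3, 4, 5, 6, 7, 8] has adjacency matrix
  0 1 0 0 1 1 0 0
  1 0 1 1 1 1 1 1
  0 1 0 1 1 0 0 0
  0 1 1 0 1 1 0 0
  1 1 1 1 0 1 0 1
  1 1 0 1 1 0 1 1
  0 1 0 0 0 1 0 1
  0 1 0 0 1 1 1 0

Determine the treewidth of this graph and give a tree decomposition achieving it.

Every bag has size at most 4, so the width is 4 − 1 = 3 and tw(G) ≤ 3. On the other hand G contains the 4-clique {2, 3, 4, 5}. A clique must lie in a single bag of any decomposition, so no decomposition can have width below 3. Combining the bounds, tw(G) = 3.

Treewidth 3.
Bags: B1 = {2, 3, 4, 5}  B2 = {2, 4, 5, 6}  B3 = {2, 5, 6, 8}  B4 = {2, 6, 7, 8}  B5 = {1, 2, 5, 6}
Tree: B1–B2, B2–B3, B3–B4, B2–B5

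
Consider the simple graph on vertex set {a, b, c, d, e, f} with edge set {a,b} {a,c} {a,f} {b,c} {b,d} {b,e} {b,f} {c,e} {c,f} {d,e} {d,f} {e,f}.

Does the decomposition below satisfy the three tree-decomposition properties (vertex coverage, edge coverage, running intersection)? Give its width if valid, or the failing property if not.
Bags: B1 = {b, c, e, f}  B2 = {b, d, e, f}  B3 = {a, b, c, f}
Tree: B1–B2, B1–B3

Every vertex of G appears in some bag (union = {a, b, c, d, e, f}); every edge is covered by a bag; and for each vertex v the set of bags containing v is connected in the bag tree. The decomposition is therefore valid. The largest bag has 4 vertices, so the width is 3.

Yes; width 3.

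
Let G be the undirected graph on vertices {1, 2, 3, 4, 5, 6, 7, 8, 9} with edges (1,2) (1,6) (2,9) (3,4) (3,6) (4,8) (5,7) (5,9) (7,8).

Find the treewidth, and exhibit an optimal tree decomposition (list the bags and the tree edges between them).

Treewidth 2.
Bags: B1 = {3, 4, 8}  B2 = {3, 7, 8}  B3 = {3, 5, 7}  B4 = {3, 5, 9}  B5 = {2, 3, 9}  B6 = {1, 2, 3}  B7 = {1, 3, 6}
Tree: B1–B2, B2–B3, B3–B4, B4–B5, B5–B6, B6–B7

The largest bag has 3 vertices, giving width 2; this decomposition certifies tw(G) ≤ 2. Since 3–4–8–7–5–9–2–1–6–3 is a cycle in G, G is not acyclic. Forests are exactly the graphs of treewidth ≤ 1, so tw(G) ≥ 2. Hence tw(G) = 2 exactly.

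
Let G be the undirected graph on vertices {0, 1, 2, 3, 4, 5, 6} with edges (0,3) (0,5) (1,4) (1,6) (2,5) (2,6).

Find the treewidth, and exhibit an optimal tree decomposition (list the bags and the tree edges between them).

Treewidth 1.
One optimal decomposition is:
Bags: B1 = {1, 4}  B2 = {1, 6}  B3 = {2, 6}  B4 = {2, 5}  B5 = {0, 5}  B6 = {0, 3}
Tree: B1–B2, B2–B3, B3–B4, B4–B5, B5–B6

Each bag holds 2 vertices, so the decomposition has width 1, which upper-bounds the treewidth. Since G has at least one edge (e.g. 4–1), it is not an edgeless graph, so tw(G) ≥ 1. Therefore the treewidth is 1.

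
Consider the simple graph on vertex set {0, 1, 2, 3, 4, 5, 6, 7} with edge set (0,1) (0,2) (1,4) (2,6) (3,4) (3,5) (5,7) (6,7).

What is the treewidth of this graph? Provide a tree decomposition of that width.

Each bag holds 3 vertices, so the decomposition has width 2, which upper-bounds the treewidth. For the lower bound, G contains the cycle 6–2–0–1–4–3–5–7–6, so G is not a forest; only forests have treewidth ≤ 1, hence tw(G) ≥ 2. The upper and lower bounds meet at 2, so that is the treewidth.

Treewidth 2.
One optimal decomposition is:
Bags: B1 = {0, 2, 6}  B2 = {0, 1, 6}  B3 = {1, 4, 6}  B4 = {3, 4, 6}  B5 = {3, 5, 6}  B6 = {5, 6, 7}
Tree: B1–B2, B2–B3, B3–B4, B4–B5, B5–B6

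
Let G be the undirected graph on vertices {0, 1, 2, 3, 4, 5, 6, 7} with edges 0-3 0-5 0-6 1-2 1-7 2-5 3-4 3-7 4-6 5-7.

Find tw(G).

A width-2 tree decomposition is:
Bags: B1 = {1, 2, 5}  B2 = {1, 5, 7}  B3 = {0, 5, 7}  B4 = {0, 3, 7}  B5 = {0, 3, 6}  B6 = {3, 4, 6}
Tree: B1–B2, B2–B3, B3–B4, B4–B5, B5–B6
The largest bag has 3 vertices, giving width 2; this decomposition certifies tw(G) ≤ 2. For the lower bound, G contains the cycle 2–1–7–5–2, so G is not a forest; only forests have treewidth ≤ 1, hence tw(G) ≥ 2. The upper and lower bounds meet at 2, so that is the treewidth.

2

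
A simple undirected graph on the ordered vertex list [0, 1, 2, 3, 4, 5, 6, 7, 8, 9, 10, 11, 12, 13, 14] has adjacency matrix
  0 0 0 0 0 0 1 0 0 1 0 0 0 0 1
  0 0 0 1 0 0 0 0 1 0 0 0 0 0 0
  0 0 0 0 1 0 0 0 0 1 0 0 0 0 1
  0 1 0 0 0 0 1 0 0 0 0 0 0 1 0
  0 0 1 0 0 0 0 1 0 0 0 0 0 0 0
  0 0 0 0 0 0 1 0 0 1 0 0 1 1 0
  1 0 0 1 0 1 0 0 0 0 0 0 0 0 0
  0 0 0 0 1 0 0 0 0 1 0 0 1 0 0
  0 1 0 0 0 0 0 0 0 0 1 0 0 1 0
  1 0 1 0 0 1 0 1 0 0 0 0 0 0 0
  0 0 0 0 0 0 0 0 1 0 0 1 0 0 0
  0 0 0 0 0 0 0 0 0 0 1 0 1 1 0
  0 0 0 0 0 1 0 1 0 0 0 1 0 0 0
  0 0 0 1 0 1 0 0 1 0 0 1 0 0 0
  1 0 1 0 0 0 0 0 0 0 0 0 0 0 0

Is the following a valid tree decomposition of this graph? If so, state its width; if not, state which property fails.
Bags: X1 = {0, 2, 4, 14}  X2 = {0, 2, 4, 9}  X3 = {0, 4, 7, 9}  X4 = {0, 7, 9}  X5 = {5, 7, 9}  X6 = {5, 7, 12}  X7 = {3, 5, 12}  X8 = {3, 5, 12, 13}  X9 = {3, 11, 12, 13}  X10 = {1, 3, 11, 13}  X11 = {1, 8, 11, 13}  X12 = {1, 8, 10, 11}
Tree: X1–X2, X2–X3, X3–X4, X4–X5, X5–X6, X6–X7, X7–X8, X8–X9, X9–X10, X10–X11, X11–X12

No — vertex 6 appears in no bag.

A tree decomposition must satisfy three properties: every vertex lies in some bag; for every edge, both endpoints lie together in some bag; and for every vertex, the bags containing it form a connected subtree. Here vertex 6 appears in no bag, so the decomposition is invalid.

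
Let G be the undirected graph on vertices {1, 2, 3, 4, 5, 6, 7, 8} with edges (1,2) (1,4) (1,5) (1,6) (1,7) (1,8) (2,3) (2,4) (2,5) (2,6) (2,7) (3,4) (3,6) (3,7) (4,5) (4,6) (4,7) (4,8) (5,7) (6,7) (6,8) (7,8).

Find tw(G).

4

A width-4 tree decomposition is:
Bags: B1 = {1, 2, 4, 6, 7}  B2 = {1, 2, 4, 5, 7}  B3 = {2, 3, 4, 6, 7}  B4 = {1, 4, 6, 7, 8}
Tree: B1–B2, B1–B3, B1–B4
Every bag has size at most 5, so the width is 5 − 1 = 4 and tw(G) ≤ 4. For the lower bound, the 5 vertices {1, 4, 6, 7, 8} are pairwise adjacent, and any tree decomposition puts a clique entirely inside one bag — forcing width ≥ 4. The upper and lower bounds meet at 4, so that is the treewidth.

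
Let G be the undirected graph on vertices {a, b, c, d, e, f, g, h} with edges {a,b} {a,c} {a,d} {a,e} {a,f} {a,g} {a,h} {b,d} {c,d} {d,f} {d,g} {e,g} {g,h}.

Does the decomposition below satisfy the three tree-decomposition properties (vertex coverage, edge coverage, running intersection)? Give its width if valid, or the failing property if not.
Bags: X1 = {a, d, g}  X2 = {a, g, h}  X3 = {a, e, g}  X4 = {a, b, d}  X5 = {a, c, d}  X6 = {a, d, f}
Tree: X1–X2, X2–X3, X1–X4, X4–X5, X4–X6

Every vertex of G appears in some bag (union = {a, b, c, d, e, f, g, h}); every edge is covered by a bag; and for each vertex v the set of bags containing v is connected in the bag tree. The decomposition is therefore valid. The largest bag has 3 vertices, so the width is 2.

Yes; width 2.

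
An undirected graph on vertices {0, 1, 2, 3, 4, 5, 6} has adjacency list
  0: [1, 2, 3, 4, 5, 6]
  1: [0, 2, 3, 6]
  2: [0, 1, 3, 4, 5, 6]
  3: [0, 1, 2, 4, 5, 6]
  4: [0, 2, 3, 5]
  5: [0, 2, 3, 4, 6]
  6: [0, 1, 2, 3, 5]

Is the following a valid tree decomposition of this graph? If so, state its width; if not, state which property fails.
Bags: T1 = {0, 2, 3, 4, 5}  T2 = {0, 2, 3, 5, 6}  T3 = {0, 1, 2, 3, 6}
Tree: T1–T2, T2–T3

Every vertex of G appears in some bag (union = {0, 1, 2, 3, 4, 5, 6}); every edge is covered by a bag; and for each vertex v the set of bags containing v is connected in the bag tree. The decomposition is therefore valid. The largest bag has 5 vertices, so the width is 4.

Yes; width 4.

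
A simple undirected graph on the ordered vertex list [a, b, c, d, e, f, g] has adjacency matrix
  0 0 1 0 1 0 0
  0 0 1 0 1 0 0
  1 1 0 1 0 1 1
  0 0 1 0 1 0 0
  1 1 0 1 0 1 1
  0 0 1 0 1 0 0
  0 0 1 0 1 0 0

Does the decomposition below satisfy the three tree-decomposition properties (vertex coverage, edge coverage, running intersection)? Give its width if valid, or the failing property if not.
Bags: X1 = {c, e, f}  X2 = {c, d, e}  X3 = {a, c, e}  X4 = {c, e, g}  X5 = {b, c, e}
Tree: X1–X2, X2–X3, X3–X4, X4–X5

Yes; width 2.

Vertex coverage: the bags together contain {a, b, c, d, e, f, g}, the full vertex set. Edge coverage: each edge of G has both endpoints in at least one bag. Running intersection: for every vertex, the bags containing it form a connected subtree. All three properties hold, so this is a valid tree decomposition of width max|bag| − 1 = 2, and hence tw(G) ≤ 2.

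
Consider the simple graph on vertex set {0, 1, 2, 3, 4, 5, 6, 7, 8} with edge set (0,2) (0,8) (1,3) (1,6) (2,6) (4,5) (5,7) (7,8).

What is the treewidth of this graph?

A width-1 tree decomposition is:
Bags: B1 = {4, 5}  B2 = {5, 7}  B3 = {7, 8}  B4 = {0, 8}  B5 = {0, 2}  B6 = {2, 6}  B7 = {1, 6}  B8 = {1, 3}
Tree: B1–B2, B2–B3, B3–B4, B4–B5, B5–B6, B6–B7, B7–B8
Every bag has size at most 2, so the width is 2 − 1 = 1 and tw(G) ≤ 1. Since G has at least one edge (e.g. 4–5), it is not an edgeless graph, so tw(G) ≥ 1. Combining the bounds, tw(G) = 1.

1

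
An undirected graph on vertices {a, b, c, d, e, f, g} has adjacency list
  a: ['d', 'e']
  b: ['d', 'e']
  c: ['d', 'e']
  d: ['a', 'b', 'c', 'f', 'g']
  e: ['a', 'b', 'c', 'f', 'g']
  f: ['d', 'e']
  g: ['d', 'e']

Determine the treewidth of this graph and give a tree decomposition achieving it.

Treewidth 2.
Bags: B1 = {b, d, e}  B2 = {d, e, g}  B3 = {a, d, e}  B4 = {c, d, e}  B5 = {d, e, f}
Tree: B1–B2, B2–B3, B3–B4, B4–B5

The largest bag has 3 vertices, giving width 2; this decomposition certifies tw(G) ≤ 2. Since e–b–d–g–e is a cycle in G, G is not acyclic. Forests are exactly the graphs of treewidth ≤ 1, so tw(G) ≥ 2. Combining the bounds, tw(G) = 2.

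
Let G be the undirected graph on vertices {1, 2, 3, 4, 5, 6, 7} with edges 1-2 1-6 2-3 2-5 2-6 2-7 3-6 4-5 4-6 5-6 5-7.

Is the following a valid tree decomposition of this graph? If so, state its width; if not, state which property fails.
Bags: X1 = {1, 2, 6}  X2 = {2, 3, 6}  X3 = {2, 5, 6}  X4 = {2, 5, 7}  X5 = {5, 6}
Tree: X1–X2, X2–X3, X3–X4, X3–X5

No — vertex 4 appears in no bag.

A tree decomposition must satisfy three properties: every vertex lies in some bag; for every edge, both endpoints lie together in some bag; and for every vertex, the bags containing it form a connected subtree. Here vertex 4 appears in no bag, so the decomposition is invalid.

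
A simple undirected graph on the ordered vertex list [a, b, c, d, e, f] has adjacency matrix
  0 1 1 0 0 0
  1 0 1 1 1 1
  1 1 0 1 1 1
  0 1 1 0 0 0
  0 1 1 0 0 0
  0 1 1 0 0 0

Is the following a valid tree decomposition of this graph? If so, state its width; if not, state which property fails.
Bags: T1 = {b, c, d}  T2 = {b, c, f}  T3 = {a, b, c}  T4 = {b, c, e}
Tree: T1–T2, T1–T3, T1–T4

Yes; width 2.

Every vertex of G appears in some bag (union = {a, b, c, d, e, f}); every edge is covered by a bag; and for each vertex v the set of bags containing v is connected in the bag tree. The decomposition is therefore valid. The largest bag has 3 vertices, so the width is 2.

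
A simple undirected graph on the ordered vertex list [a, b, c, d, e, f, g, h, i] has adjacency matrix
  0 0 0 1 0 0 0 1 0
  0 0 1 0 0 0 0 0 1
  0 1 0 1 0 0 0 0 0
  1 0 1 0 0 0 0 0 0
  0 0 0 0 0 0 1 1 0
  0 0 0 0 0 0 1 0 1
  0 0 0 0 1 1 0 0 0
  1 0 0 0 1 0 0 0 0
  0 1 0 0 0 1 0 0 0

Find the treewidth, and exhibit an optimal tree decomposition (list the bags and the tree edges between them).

Each bag holds 3 vertices, so the decomposition has width 2, which upper-bounds the treewidth. Since g–e–h–a–d–c–b–i–f–g is a cycle in G, G is not acyclic. Forests are exactly the graphs of treewidth ≤ 1, so tw(G) ≥ 2. Combining the bounds, tw(G) = 2.

Treewidth 2.
One optimal decomposition is:
Bags: B1 = {e, g, h}  B2 = {a, g, h}  B3 = {a, d, g}  B4 = {c, d, g}  B5 = {b, c, g}  B6 = {b, g, i}  B7 = {f, g, i}
Tree: B1–B2, B2–B3, B3–B4, B4–B5, B5–B6, B6–B7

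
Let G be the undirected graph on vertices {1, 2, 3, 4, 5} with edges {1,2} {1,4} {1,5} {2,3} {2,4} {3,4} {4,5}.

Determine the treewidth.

A width-2 tree decomposition is:
Bags: B1 = {1, 2, 4}  B2 = {2, 3, 4}  B3 = {1, 4, 5}
Tree: B1–B2, B1–B3
Each bag holds 3 vertices, so the decomposition has width 2, which upper-bounds the treewidth. On the other hand G contains the 3-clique {1, 2, 4}. A clique must lie in a single bag of any decomposition, so no decomposition can have width below 2. Therefore the treewidth is 2.

2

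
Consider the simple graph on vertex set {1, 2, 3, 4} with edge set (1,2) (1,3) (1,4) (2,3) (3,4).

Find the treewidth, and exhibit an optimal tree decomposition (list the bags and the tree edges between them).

Every bag has size at most 3, so the width is 3 − 1 = 2 and tw(G) ≤ 2. On the other hand G contains the 3-clique {1, 2, 3}. A clique must lie in a single bag of any decomposition, so no decomposition can have width below 2. Therefore the treewidth is 2.

Treewidth 2.
Bags: B1 = {1, 3, 4}  B2 = {1, 2, 3}
Tree: B1–B2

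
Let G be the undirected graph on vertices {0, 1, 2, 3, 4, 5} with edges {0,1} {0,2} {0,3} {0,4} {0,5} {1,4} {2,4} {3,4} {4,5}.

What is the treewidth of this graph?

2

A width-2 tree decomposition is:
Bags: B1 = {0, 2, 4}  B2 = {0, 4, 5}  B3 = {0, 3, 4}  B4 = {0, 1, 4}
Tree: B1–B2, B2–B3, B3–B4
Each bag holds 3 vertices, so the decomposition has width 2, which upper-bounds the treewidth. Conversely, {0, 1, 4} is a clique of size 3, and the vertices of any clique must share a bag in every tree decomposition; so some bag has ≥ 3 vertices and tw(G) ≥ 2. Combining the bounds, tw(G) = 2.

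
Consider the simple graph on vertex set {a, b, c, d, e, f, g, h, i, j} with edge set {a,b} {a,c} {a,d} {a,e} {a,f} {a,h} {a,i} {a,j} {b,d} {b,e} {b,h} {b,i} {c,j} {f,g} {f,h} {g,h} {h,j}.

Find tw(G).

A width-2 tree decomposition is:
Bags: B1 = {a, f, h}  B2 = {a, b, h}  B3 = {a, b, e}  B4 = {f, g, h}  B5 = {a, h, j}  B6 = {a, c, j}  B7 = {a, b, d}  B8 = {a, b, i}
Tree: B1–B2, B2–B3, B1–B4, B1–B5, B5–B6, B2–B7, B2–B8
Each bag holds 3 vertices, so the decomposition has width 2, which upper-bounds the treewidth. For the lower bound, the 3 vertices {f, g, h} are pairwise adjacent, and any tree decomposition puts a clique entirely inside one bag — forcing width ≥ 2. Combining the bounds, tw(G) = 2.

2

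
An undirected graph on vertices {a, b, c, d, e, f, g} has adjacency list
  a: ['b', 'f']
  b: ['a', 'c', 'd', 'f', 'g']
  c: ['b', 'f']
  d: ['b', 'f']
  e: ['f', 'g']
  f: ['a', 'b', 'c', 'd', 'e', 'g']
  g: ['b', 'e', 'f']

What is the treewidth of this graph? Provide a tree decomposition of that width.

Every bag has size at most 3, so the width is 3 − 1 = 2 and tw(G) ≤ 2. Conversely, {e, f, g} is a clique of size 3, and the vertices of any clique must share a bag in every tree decomposition; so some bag has ≥ 3 vertices and tw(G) ≥ 2. Therefore the treewidth is 2.

Treewidth 2.
Bags: B1 = {b, c, f}  B2 = {b, d, f}  B3 = {a, b, f}  B4 = {b, f, g}  B5 = {e, f, g}
Tree: B1–B2, B2–B3, B2–B4, B4–B5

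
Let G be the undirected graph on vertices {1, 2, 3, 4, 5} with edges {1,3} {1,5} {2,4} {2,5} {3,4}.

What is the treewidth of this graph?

2

A width-2 tree decomposition is:
Bags: B1 = {1, 3, 5}  B2 = {2, 3, 5}  B3 = {2, 3, 4}
Tree: B1–B2, B2–B3
The largest bag has 3 vertices, giving width 2; this decomposition certifies tw(G) ≤ 2. Since 3–1–5–2–4–3 is a cycle in G, G is not acyclic. Forests are exactly the graphs of treewidth ≤ 1, so tw(G) ≥ 2. The upper and lower bounds meet at 2, so that is the treewidth.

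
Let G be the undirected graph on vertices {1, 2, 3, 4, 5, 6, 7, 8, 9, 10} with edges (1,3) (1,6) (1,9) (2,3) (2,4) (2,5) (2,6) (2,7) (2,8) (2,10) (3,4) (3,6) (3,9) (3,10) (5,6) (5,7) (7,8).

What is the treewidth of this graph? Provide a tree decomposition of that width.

Each bag holds 3 vertices, so the decomposition has width 2, which upper-bounds the treewidth. For the lower bound, the 3 vertices {1, 3, 9} are pairwise adjacent, and any tree decomposition puts a clique entirely inside one bag — forcing width ≥ 2. Therefore the treewidth is 2.

Treewidth 2.
One such decomposition:
Bags: B1 = {2, 3, 6}  B2 = {2, 5, 6}  B3 = {1, 3, 6}  B4 = {1, 3, 9}  B5 = {2, 5, 7}  B6 = {2, 3, 4}  B7 = {2, 7, 8}  B8 = {2, 3, 10}
Tree: B1–B2, B1–B3, B3–B4, B2–B5, B1–B6, B5–B7, B1–B8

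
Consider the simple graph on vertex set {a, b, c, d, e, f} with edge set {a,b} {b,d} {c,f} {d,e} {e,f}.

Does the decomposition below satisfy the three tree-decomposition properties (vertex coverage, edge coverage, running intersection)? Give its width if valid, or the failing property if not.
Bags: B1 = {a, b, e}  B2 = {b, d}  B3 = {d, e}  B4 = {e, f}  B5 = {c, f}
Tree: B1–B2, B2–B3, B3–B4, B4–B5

A tree decomposition must satisfy three properties: every vertex lies in some bag; for every edge, both endpoints lie together in some bag; and for every vertex, the bags containing it form a connected subtree. Here bags containing vertex e are not connected in the tree, so the decomposition is invalid.

No — bags containing vertex e are not connected in the tree.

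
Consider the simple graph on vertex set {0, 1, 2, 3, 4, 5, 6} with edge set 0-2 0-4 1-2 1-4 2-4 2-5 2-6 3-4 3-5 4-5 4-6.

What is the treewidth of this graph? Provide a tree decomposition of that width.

Treewidth 2.
One such decomposition:
Bags: B1 = {2, 4, 5}  B2 = {0, 2, 4}  B3 = {2, 4, 6}  B4 = {1, 2, 4}  B5 = {3, 4, 5}
Tree: B1–B2, B1–B3, B3–B4, B1–B5

The largest bag has 3 vertices, giving width 2; this decomposition certifies tw(G) ≤ 2. Conversely, {0, 2, 4} is a clique of size 3, and the vertices of any clique must share a bag in every tree decomposition; so some bag has ≥ 3 vertices and tw(G) ≥ 2. Therefore the treewidth is 2.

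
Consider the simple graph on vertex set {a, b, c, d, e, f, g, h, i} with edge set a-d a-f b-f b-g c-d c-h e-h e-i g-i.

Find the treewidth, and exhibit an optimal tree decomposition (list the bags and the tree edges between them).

Treewidth 2.
Bags: B1 = {e, h, i}  B2 = {g, h, i}  B3 = {b, g, h}  B4 = {b, f, h}  B5 = {a, f, h}  B6 = {a, d, h}  B7 = {c, d, h}
Tree: B1–B2, B2–B3, B3–B4, B4–B5, B5–B6, B6–B7

Every bag has size at most 3, so the width is 3 − 1 = 2 and tw(G) ≤ 2. For the lower bound, G contains the cycle h–e–i–g–b–f–a–d–c–h, so G is not a forest; only forests have treewidth ≤ 1, hence tw(G) ≥ 2. Therefore the treewidth is 2.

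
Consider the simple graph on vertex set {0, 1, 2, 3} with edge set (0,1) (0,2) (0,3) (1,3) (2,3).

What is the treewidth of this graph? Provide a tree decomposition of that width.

Each bag holds 3 vertices, so the decomposition has width 2, which upper-bounds the treewidth. Conversely, {0, 1, 3} is a clique of size 3, and the vertices of any clique must share a bag in every tree decomposition; so some bag has ≥ 3 vertices and tw(G) ≥ 2. Therefore the treewidth is 2.

Treewidth 2.
One optimal decomposition is:
Bags: B1 = {0, 2, 3}  B2 = {0, 1, 3}
Tree: B1–B2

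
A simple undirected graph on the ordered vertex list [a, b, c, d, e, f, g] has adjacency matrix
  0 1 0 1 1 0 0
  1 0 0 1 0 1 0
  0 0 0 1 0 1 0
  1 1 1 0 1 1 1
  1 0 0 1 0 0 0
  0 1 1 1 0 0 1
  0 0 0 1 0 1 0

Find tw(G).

A width-2 tree decomposition is:
Bags: B1 = {b, d, f}  B2 = {c, d, f}  B3 = {a, b, d}  B4 = {a, d, e}  B5 = {d, f, g}
Tree: B1–B2, B1–B3, B3–B4, B2–B5
Every bag has size at most 3, so the width is 3 − 1 = 2 and tw(G) ≤ 2. For the lower bound, the 3 vertices {a, d, e} are pairwise adjacent, and any tree decomposition puts a clique entirely inside one bag — forcing width ≥ 2. Hence tw(G) = 2 exactly.

2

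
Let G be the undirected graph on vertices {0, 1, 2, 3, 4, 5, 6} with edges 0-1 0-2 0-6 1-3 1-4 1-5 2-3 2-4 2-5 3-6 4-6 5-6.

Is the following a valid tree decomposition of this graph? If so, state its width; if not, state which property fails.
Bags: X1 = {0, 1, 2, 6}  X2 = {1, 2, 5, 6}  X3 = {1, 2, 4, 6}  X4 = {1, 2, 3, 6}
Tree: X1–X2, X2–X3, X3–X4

Yes; width 3.

Every vertex of G appears in some bag (union = {0, 1, 2, 3, 4, 5, 6}); every edge is covered by a bag; and for each vertex v the set of bags containing v is connected in the bag tree. The decomposition is therefore valid. The largest bag has 4 vertices, so the width is 3.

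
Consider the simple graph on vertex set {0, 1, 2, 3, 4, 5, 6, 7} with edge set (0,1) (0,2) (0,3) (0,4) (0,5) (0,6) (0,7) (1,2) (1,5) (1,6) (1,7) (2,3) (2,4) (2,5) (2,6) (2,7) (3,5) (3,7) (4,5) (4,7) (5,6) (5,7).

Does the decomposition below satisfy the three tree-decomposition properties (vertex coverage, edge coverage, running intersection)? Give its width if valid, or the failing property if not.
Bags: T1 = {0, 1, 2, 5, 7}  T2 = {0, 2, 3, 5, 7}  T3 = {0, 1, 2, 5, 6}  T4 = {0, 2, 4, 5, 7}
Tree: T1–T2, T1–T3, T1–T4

Yes; width 4.

Checking the three conditions: (i) the bags cover all of {0, 1, 2, 3, 4, 5, 6, 7}; (ii) for each edge, some bag contains both endpoints; (iii) the bags containing any fixed vertex form a subtree. All hold, so the decomposition is valid with width 5 − 1 = 4.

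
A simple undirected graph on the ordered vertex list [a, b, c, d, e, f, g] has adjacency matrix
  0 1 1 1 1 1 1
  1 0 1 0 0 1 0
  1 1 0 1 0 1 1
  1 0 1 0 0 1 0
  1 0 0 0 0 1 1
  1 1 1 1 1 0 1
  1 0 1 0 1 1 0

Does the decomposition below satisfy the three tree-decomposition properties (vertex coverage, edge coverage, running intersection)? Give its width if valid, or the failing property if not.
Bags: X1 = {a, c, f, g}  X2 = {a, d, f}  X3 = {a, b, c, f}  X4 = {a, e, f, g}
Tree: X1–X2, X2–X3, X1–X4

No — edge (c,d) lies in no bag.

A tree decomposition must satisfy three properties: every vertex lies in some bag; for every edge, both endpoints lie together in some bag; and for every vertex, the bags containing it form a connected subtree. Here edge (c,d) lies in no bag, so the decomposition is invalid.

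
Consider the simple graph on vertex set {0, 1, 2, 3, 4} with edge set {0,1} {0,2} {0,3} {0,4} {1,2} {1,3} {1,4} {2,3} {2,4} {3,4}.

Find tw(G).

4

A width-4 tree decomposition is:
Bags: B1 = {0, 1, 2, 3, 4}
Tree: (single bag)
With just one bag of size 5, the width is 5 − 1 = 4, so tw(G) ≤ 4. Conversely, {0, 1, 2, 3, 4} is a clique of size 5, and the vertices of any clique must share a bag in every tree decomposition; so some bag has ≥ 5 vertices and tw(G) ≥ 4. Therefore the treewidth is 4.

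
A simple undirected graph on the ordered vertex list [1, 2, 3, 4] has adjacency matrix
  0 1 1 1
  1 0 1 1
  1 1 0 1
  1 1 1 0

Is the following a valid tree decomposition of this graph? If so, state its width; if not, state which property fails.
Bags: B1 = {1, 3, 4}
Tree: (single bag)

A tree decomposition must satisfy three properties: every vertex lies in some bag; for every edge, both endpoints lie together in some bag; and for every vertex, the bags containing it form a connected subtree. Here vertex 2 appears in no bag, so the decomposition is invalid.

No — vertex 2 appears in no bag.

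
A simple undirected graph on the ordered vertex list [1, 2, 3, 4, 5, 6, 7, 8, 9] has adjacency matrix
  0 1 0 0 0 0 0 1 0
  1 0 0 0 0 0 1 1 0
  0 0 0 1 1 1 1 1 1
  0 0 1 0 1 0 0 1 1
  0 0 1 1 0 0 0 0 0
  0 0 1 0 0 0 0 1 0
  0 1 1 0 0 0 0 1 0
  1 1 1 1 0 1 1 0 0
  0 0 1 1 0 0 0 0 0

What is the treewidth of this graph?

A width-2 tree decomposition is:
Bags: B1 = {3, 7, 8}  B2 = {3, 4, 8}  B3 = {3, 6, 8}  B4 = {3, 4, 9}  B5 = {3, 4, 5}  B6 = {2, 7, 8}  B7 = {1, 2, 8}
Tree: B1–B2, B2–B3, B2–B4, B4–B5, B1–B6, B6–B7
Each bag holds 3 vertices, so the decomposition has width 2, which upper-bounds the treewidth. On the other hand G contains the 3-clique {1, 2, 8}. A clique must lie in a single bag of any decomposition, so no decomposition can have width below 2. Hence tw(G) = 2 exactly.

2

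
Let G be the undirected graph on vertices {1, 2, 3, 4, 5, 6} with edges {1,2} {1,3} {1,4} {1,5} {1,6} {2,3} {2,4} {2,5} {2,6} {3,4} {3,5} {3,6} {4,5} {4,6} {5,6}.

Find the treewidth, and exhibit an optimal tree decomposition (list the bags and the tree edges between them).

A single bag containing all 6 vertices is trivially a valid decomposition of width 5. For the lower bound, the 6 vertices {1, 2, 3, 4, 5, 6} are pairwise adjacent, and any tree decomposition puts a clique entirely inside one bag — forcing width ≥ 5. The upper and lower bounds meet at 5, so that is the treewidth.

Treewidth 5.
One such decomposition:
Bags: B1 = {1, 2, 3, 4, 5, 6}
Tree: (single bag)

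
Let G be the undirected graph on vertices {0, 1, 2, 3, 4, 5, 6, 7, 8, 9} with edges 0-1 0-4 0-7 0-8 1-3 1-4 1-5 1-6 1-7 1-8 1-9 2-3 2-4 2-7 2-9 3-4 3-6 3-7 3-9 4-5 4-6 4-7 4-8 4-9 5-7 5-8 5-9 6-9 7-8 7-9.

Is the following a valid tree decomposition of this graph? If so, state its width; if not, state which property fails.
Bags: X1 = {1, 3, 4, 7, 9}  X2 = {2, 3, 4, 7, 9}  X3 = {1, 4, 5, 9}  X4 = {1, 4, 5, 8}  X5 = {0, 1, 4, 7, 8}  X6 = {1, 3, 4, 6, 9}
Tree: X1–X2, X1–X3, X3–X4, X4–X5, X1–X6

A tree decomposition must satisfy three properties: every vertex lies in some bag; for every edge, both endpoints lie together in some bag; and for every vertex, the bags containing it form a connected subtree. Here edge (7,5) lies in no bag, so the decomposition is invalid.

No — edge (7,5) lies in no bag.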